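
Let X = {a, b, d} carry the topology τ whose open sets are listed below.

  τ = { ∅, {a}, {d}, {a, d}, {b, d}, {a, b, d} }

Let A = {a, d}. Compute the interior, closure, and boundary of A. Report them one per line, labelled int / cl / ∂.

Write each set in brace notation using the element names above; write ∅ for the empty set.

int(A) = {a, d}
cl(A)  = {a, b, d}
∂A     = {b}

opens ⊆ A: ∅, {d}, {a}, {a, d}; union → int = {a, d}
complement {b}; its interior ∅; cl(A) = X∖∅ = {a, b, d}
boundary = {a, b, d} ∖ {a, d} = {b}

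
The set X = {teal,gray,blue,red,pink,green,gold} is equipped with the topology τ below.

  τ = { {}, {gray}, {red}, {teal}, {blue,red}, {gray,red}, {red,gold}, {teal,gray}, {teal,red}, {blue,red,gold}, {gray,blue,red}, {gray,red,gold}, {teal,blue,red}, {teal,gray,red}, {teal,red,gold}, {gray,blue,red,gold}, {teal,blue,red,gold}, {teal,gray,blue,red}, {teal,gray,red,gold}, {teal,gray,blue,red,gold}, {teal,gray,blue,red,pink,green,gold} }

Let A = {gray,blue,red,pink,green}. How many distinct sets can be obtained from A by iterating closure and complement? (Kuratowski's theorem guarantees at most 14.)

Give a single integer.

8

complement {teal,gold}; its interior {teal}; cl(A) = X∖{teal} = {gray,blue,red,pink,green,gold}
With k = closure, c = complement:
  1. A     = {gray,blue,red,pink,green}
  2. kA    = {gray,blue,red,pink,green,gold}
  3. cA    = {teal,gold}
  4. ckA   = {teal}
  5. kcA   = {teal,pink,green,gold}
  6. kckA  = {teal,pink,green}
  7. ckcA  = {gray,blue,red}
  8. ckckA = {gray,blue,red,gold}
k, c of each give nothing new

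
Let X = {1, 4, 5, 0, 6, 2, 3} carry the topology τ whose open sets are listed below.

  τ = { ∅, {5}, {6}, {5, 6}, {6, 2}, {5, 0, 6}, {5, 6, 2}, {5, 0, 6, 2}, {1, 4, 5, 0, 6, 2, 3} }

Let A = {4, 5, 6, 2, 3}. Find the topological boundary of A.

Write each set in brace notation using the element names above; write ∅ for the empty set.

{1, 4, 0, 3}

interior: largest open inside A is {5, 6, 2} (from ∅, {6}, {5}, {5, 6}, {6, 2}, {5, 6, 2})
cl via duality: int({1, 0}) = ∅, so X∖∅ = {1, 4, 5, 0, 6, 2, 3}
cl∖int = {1, 4, 0, 3}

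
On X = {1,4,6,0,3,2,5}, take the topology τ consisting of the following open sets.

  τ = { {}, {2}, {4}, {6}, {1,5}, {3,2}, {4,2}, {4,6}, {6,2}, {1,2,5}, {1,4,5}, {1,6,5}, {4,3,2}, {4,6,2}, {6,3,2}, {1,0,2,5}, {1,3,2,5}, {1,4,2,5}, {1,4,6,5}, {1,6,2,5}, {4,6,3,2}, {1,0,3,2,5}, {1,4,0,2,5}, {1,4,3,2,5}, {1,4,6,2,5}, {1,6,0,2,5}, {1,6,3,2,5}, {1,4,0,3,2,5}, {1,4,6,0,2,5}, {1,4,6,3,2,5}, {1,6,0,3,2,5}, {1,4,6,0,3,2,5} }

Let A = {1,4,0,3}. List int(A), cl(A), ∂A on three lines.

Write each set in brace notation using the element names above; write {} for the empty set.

int(A) = {4}
cl(A)  = {1,4,0,3,5}
∂A     = {1,0,3,5}

open subsets of A: {}, {4}; so int(A) = {4}
closure: X∖int(X∖A) = X∖{6,2} = {1,4,0,3,5}
∂A = {1,4,0,3,5} minus {4} = {1,0,3,5}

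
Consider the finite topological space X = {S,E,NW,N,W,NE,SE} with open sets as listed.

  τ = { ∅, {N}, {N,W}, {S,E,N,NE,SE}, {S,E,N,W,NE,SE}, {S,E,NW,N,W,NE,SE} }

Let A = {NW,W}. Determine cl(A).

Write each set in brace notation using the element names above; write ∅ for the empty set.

{NW,W}

X∖A={S,E,N,NE,SE}, int(X∖A)={S,E,N,NE,SE}, hence cl(A)={NW,W}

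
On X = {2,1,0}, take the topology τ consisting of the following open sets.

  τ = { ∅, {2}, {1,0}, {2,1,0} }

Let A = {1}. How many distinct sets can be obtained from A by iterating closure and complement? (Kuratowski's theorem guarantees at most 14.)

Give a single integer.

X∖A={2,0}, int(X∖A)={2}, hence cl(A)={1,0}
Orbit (k=closure, c=complement):
  1. A     = {1}
  2. kA    = {1,0}
  3. cA    = {2,0}
  4. ckA   = {2}
  5. kcA   = {2,1,0}
  6. ckcA  = ∅
(closed under both — stop)

6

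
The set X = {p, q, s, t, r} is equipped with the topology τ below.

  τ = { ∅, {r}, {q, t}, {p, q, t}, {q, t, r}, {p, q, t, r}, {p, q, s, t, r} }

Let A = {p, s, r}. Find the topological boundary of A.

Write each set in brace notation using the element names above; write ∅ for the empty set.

{p, s}

U open, U⊆A: ∅, {r}. int(A) = ⋃ = {r}
X∖A={q, t}, int(X∖A)={q, t}, hence cl(A)={p, s, r}
∂A: remove int from cl → {p, s}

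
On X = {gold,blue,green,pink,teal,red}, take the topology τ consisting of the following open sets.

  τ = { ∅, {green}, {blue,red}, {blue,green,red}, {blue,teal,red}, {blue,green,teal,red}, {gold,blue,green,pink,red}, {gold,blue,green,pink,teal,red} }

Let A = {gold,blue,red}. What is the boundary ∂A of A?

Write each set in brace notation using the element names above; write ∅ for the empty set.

{gold,pink,teal}

open subsets of A: ∅, {blue,red}; so int(A) = {blue,red}
closure: X∖int(X∖A) = X∖{green} = {gold,blue,pink,teal,red}
∂A = {gold,blue,pink,teal,red} minus {blue,red} = {gold,pink,teal}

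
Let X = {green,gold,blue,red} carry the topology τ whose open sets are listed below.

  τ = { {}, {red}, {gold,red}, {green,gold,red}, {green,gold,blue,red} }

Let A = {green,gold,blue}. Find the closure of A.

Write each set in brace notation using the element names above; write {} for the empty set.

{green,gold,blue}

complement {red}; its interior {red}; cl(A) = X∖{red} = {green,gold,blue}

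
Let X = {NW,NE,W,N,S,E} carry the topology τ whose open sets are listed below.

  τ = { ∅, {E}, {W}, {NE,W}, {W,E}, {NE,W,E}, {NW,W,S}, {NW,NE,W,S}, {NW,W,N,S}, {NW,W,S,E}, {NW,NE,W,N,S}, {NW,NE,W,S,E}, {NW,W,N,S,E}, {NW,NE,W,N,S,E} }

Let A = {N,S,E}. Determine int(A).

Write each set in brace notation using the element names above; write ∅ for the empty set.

open subsets of A: ∅, {E}; so int(A) = {E}

{E}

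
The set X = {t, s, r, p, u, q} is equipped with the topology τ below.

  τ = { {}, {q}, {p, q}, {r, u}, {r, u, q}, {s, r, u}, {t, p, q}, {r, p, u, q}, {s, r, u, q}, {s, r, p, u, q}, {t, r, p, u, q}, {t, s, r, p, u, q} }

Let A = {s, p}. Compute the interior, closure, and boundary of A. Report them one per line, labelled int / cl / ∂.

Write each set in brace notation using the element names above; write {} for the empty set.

int(A) = {}
cl(A)  = {t, s, p}
∂A     = {t, s, p}

open subsets of A: {}; so int(A) = {}
closure: X∖int(X∖A) = X∖{r, u, q} = {t, s, p}
∂A = {t, s, p} minus {} = {t, s, p}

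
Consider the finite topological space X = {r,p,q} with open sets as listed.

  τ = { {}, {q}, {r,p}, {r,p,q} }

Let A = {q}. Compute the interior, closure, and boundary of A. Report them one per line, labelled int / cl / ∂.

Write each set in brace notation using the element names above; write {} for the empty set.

int(A) = {q}
cl(A)  = {q}
∂A     = {}

opens ⊆ A: {}, {q}; union → int = {q}
complement {r,p}; its interior {r,p}; cl(A) = X∖{r,p} = {q}
boundary = {q} ∖ {q} = {}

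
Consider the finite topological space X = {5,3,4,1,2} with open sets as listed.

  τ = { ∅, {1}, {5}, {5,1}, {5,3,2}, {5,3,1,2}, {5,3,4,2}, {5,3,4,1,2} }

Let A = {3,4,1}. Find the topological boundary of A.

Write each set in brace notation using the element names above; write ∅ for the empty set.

interior: largest open inside A is {1} (from ∅, {1})
cl via duality: int({5,2}) = {5}, so X∖{5} = {3,4,1,2}
cl∖int = {3,4,2}

{3,4,2}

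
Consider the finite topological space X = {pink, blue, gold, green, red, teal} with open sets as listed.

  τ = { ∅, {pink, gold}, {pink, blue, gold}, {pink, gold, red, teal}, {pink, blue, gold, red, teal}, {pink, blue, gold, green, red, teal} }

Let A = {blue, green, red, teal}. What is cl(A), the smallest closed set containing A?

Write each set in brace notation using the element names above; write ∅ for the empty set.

{blue, green, red, teal}

cl via duality: int({pink, gold}) = {pink, gold}, so X∖{pink, gold} = {blue, green, red, teal}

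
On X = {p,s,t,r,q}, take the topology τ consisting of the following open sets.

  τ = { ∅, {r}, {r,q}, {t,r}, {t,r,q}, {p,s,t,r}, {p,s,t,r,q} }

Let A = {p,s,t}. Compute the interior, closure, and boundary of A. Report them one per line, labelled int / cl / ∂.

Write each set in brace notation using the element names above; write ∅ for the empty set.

int(A) = ∅
cl(A)  = {p,s,t}
∂A     = {p,s,t}

open subsets of A: ∅; so int(A) = ∅
closure: X∖int(X∖A) = X∖{r,q} = {p,s,t}
∂A = {p,s,t} minus ∅ = {p,s,t}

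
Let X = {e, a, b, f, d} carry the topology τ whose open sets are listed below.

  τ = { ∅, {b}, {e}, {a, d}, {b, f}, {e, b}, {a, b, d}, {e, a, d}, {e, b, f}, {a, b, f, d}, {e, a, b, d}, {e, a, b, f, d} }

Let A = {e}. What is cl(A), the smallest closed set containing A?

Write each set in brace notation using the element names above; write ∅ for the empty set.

closure: X∖int(X∖A) = X∖{a, b, f, d} = {e}

{e}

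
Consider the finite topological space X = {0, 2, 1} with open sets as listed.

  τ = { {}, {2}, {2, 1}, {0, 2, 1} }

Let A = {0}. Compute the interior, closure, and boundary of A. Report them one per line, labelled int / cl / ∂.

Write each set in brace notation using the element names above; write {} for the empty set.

open subsets of A: {}; so int(A) = {}
closure: X∖int(X∖A) = X∖{2, 1} = {0}
∂A = {0} minus {} = {0}

int(A) = {}
cl(A)  = {0}
∂A     = {0}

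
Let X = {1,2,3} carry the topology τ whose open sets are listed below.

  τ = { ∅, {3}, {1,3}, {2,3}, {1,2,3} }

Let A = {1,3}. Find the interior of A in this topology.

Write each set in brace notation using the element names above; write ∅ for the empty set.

opens ⊆ A: ∅, {3}, {1,3}; union → int = {1,3}

{1,3}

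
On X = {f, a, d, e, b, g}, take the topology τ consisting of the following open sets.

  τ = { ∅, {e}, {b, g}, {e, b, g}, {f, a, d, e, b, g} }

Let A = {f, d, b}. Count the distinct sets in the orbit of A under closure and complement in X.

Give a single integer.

cl via duality: int({a, e, g}) = {e}, so X∖{e} = {f, a, d, b, g}
Write k for closure, c for complement:
  1. A     = {f, d, b}
  2. kA    = {f, a, d, b, g}
  3. cA    = {a, e, g}
  4. ckA   = {e}
  5. kcA   = {f, a, d, e, b, g}
  6. kckA  = {f, a, d, e}
  7. ckcA  = ∅
  8. ckckA = {b, g}
applying k or c yields no new set

8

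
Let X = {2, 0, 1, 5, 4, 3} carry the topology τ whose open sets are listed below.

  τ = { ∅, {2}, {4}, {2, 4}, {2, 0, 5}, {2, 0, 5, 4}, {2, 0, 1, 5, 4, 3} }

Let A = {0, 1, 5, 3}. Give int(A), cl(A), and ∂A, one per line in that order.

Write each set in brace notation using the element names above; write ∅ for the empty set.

int(A) = ∅
cl(A)  = {0, 1, 5, 3}
∂A     = {0, 1, 5, 3}

U open, U⊆A: ∅. int(A) = ⋃ = ∅
X∖A={2, 4}, int(X∖A)={2, 4}, hence cl(A)={0, 1, 5, 3}
∂A: remove int from cl → {0, 1, 5, 3}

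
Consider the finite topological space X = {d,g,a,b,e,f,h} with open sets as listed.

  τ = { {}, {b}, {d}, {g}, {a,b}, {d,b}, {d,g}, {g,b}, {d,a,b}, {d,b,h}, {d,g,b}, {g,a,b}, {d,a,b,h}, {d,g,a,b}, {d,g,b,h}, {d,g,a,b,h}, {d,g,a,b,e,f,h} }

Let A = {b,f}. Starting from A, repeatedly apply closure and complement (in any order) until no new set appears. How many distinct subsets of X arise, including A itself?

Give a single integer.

closure: X∖int(X∖A) = X∖{d,g} = {a,b,e,f,h}
Let k=closure and c=complement:
  1. A     = {b,f}
  2. kA    = {a,b,e,f,h}
  3. cA    = {d,g,a,e,h}
  4. ckA   = {d,g}
  5. kcA   = {d,g,a,e,f,h}
  6. kckA  = {d,g,e,f,h}
  7. ckcA  = {b}
  8. ckckA = {a,b}
— saturated at 8

8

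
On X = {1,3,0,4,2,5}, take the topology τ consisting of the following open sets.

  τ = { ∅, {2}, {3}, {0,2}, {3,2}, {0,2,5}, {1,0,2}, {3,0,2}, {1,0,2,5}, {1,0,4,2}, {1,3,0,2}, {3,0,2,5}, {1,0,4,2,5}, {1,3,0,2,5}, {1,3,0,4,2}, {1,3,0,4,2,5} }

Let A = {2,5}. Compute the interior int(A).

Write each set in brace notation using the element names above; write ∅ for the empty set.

{2}

opens ⊆ A: ∅, {2}; union → int = {2}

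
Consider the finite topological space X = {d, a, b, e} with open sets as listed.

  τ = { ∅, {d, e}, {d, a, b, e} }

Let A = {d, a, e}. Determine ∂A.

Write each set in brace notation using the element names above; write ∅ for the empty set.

{a, b}

open subsets of A: ∅, {d, e}; so int(A) = {d, e}
closure: X∖int(X∖A) = X∖∅ = {d, a, b, e}
∂A = {d, a, b, e} minus {d, e} = {a, b}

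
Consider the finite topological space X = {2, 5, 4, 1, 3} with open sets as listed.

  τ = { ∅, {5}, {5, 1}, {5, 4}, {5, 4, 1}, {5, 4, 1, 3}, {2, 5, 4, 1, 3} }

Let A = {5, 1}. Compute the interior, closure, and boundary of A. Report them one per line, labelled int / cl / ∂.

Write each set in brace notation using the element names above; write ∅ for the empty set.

int(A) = {5, 1}
cl(A)  = {2, 5, 4, 1, 3}
∂A     = {2, 4, 3}

interior: largest open inside A is {5, 1} (from ∅, {5}, {5, 1})
cl via duality: int({2, 4, 3}) = ∅, so X∖∅ = {2, 5, 4, 1, 3}
cl∖int = {2, 4, 3}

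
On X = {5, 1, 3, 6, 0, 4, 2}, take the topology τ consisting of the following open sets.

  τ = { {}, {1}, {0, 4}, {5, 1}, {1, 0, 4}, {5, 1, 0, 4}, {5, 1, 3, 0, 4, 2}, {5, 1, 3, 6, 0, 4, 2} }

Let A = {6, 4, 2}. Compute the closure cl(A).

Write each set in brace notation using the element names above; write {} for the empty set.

{3, 6, 0, 4, 2}

closure: X∖int(X∖A) = X∖{5, 1} = {3, 6, 0, 4, 2}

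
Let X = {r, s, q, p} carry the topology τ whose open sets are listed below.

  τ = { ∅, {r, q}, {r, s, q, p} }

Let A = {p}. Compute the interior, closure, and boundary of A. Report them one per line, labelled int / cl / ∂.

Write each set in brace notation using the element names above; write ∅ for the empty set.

interior: largest open inside A is ∅ (from ∅)
cl via duality: int({r, s, q}) = {r, q}, so X∖{r, q} = {s, p}
cl∖int = {s, p}

int(A) = ∅
cl(A)  = {s, p}
∂A     = {s, p}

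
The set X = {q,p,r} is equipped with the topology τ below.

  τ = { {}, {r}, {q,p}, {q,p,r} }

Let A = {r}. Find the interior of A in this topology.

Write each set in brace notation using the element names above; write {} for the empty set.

{r}

U open, U⊆A: {}, {r}. int(A) = ⋃ = {r}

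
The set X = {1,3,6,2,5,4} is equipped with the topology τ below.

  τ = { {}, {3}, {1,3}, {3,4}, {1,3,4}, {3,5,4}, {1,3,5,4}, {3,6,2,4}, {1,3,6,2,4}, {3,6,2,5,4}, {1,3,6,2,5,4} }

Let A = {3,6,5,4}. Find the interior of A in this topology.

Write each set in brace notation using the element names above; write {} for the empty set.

U open, U⊆A: {}, {3}, {3,4}, {3,5,4}. int(A) = ⋃ = {3,5,4}

{3,5,4}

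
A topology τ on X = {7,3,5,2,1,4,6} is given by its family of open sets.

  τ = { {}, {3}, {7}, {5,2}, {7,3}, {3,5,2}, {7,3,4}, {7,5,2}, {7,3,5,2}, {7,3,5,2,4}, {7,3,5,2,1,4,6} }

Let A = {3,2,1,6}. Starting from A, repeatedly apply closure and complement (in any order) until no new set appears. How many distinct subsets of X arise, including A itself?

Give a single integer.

cl via duality: int({7,5,4}) = {7}, so X∖{7} = {3,5,2,1,4,6}
Write k for closure, c for complement:
  1. A     = {3,2,1,6}
  2. kA    = {3,5,2,1,4,6}
  3. cA    = {7,5,4}
  4. ckA   = {7}
  5. kcA   = {7,5,2,1,4,6}
  6. kckA  = {7,1,4,6}
  7. ckcA  = {3}
  8. ckckA = {3,5,2}
  9. kckcA = {3,1,4,6}
  10. ckckcA = {7,5,2}
applying k or c yields no new set

10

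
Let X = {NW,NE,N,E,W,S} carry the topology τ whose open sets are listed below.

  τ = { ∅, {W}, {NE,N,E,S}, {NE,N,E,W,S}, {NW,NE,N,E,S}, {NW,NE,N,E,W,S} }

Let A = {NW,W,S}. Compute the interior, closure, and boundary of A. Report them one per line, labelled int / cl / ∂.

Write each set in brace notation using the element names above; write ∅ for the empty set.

int(A) = {W}
cl(A)  = {NW,NE,N,E,W,S}
∂A     = {NW,NE,N,E,S}

U open, U⊆A: ∅, {W}. int(A) = ⋃ = {W}
X∖A={NE,N,E}, int(X∖A)=∅, hence cl(A)={NW,NE,N,E,W,S}
∂A: remove int from cl → {NW,NE,N,E,S}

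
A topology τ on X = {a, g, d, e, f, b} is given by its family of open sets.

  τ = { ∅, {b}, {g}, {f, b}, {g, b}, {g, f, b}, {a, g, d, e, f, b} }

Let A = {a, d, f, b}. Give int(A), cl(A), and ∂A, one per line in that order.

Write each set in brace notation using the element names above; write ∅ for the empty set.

interior: largest open inside A is {f, b} (from ∅, {b}, {f, b})
cl via duality: int({g, e}) = {g}, so X∖{g} = {a, d, e, f, b}
cl∖int = {a, d, e}

int(A) = {f, b}
cl(A)  = {a, d, e, f, b}
∂A     = {a, d, e}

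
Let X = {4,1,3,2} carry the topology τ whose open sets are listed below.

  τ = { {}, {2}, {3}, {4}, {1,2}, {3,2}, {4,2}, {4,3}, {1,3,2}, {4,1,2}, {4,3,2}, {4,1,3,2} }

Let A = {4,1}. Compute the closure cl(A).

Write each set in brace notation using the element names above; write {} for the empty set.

{4,1}

X∖A={3,2}, int(X∖A)={3,2}, hence cl(A)={4,1}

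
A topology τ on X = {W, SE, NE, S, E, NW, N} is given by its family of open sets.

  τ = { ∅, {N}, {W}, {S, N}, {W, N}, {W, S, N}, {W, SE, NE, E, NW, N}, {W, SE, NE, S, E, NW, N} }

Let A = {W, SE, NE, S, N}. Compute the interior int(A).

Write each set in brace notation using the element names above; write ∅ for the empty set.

{W, S, N}

U open, U⊆A: ∅, {N}, {W}, {S, N}, {W, N}, {W, S, N}. int(A) = ⋃ = {W, S, N}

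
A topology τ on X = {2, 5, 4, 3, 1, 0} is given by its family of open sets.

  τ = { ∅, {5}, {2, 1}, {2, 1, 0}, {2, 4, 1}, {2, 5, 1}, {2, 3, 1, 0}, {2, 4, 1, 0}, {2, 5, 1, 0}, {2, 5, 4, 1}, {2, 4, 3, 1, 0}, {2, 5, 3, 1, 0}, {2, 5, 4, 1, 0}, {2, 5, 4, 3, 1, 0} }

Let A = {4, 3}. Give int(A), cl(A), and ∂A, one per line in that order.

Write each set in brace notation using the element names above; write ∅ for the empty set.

int(A) = ∅
cl(A)  = {4, 3}
∂A     = {4, 3}

opens ⊆ A: ∅; union → int = ∅
complement {2, 5, 1, 0}; its interior {2, 5, 1, 0}; cl(A) = X∖{2, 5, 1, 0} = {4, 3}
boundary = {4, 3} ∖ ∅ = {4, 3}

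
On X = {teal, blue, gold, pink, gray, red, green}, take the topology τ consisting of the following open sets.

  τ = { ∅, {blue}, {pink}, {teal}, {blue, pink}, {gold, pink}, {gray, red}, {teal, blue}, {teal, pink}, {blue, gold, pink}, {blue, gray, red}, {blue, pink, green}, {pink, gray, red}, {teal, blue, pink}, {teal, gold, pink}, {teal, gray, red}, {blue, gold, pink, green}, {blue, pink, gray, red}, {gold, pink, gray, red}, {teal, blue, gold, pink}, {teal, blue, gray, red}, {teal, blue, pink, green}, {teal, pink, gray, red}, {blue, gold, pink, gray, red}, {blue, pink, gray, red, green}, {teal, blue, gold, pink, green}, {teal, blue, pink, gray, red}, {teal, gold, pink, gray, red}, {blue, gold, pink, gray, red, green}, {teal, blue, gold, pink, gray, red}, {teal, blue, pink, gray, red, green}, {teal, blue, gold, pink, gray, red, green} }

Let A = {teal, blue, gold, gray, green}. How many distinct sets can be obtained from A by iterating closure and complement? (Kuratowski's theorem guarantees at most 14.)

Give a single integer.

12

X∖A={pink, red}, int(X∖A)={pink}, hence cl(A)={teal, blue, gold, gray, red, green}
Orbit (k=closure, c=complement):
  1. A     = {teal, blue, gold, gray, green}
  2. kA    = {teal, blue, gold, gray, red, green}
  3. cA    = {pink, red}
  4. ckA   = {pink}
  5. kcA   = {gold, pink, gray, red, green}
  6. kckA  = {gold, pink, green}
  7. ckcA  = {teal, blue}
  8. ckckA = {teal, blue, gray, red}
  9. kckcA = {teal, blue, green}
  10. kckckA = {teal, blue, gray, red, green}
  11. ckckcA = {gold, pink, gray, red}
  12. ckckckA = {gold, pink}
(closed under both — stop)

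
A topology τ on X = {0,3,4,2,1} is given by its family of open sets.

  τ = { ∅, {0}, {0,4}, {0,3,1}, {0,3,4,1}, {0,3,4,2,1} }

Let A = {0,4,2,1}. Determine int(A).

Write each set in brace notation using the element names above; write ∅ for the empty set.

U open, U⊆A: ∅, {0}, {0,4}. int(A) = ⋃ = {0,4}

{0,4}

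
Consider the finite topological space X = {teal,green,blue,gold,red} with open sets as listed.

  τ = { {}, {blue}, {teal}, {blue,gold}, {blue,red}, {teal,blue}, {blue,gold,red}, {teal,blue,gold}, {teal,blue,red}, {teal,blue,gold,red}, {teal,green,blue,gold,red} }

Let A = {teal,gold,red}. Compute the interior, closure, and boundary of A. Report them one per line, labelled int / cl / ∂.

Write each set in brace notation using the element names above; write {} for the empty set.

opens ⊆ A: {}, {teal}; union → int = {teal}
complement {green,blue}; its interior {blue}; cl(A) = X∖{blue} = {teal,green,gold,red}
boundary = {teal,green,gold,red} ∖ {teal} = {green,gold,red}

int(A) = {teal}
cl(A)  = {teal,green,gold,red}
∂A     = {green,gold,red}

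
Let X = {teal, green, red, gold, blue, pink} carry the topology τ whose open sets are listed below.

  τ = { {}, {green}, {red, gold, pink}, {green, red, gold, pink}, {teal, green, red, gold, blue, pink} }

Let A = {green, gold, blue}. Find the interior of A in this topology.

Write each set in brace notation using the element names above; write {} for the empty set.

U open, U⊆A: {}, {green}. int(A) = ⋃ = {green}

{green}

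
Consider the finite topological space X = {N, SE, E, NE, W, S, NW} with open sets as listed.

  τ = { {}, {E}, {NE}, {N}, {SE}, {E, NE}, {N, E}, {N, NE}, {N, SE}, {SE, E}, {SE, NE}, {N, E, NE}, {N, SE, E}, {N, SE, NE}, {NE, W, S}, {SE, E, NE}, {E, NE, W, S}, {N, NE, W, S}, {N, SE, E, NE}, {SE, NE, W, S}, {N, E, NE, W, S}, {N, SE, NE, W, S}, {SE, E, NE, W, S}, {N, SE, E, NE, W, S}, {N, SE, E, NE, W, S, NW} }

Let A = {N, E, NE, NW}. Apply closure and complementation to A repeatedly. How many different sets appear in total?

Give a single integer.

8

closure: X∖int(X∖A) = X∖{SE} = {N, E, NE, W, S, NW}
Let k=closure and c=complement:
  1. A     = {N, E, NE, NW}
  2. kA    = {N, E, NE, W, S, NW}
  3. cA    = {SE, W, S}
  4. ckA   = {SE}
  5. kcA   = {SE, W, S, NW}
  6. kckA  = {SE, NW}
  7. ckcA  = {N, E, NE}
  8. ckckA = {N, E, NE, W, S}
— saturated at 8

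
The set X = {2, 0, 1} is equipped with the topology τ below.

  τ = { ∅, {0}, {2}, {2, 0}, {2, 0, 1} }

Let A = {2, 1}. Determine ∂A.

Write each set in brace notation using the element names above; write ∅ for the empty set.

interior: largest open inside A is {2} (from ∅, {2})
cl via duality: int({0}) = {0}, so X∖{0} = {2, 1}
cl∖int = {1}

{1}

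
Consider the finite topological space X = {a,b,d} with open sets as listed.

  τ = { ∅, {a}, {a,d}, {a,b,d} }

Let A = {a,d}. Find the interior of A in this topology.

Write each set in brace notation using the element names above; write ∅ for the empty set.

U open, U⊆A: ∅, {a}, {a,d}. int(A) = ⋃ = {a,d}

{a,d}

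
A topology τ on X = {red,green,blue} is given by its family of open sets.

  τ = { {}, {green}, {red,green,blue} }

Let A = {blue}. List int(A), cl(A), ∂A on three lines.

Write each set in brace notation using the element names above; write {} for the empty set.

U open, U⊆A: {}. int(A) = ⋃ = {}
X∖A={red,green}, int(X∖A)={green}, hence cl(A)={red,blue}
∂A: remove int from cl → {red,blue}

int(A) = {}
cl(A)  = {red,blue}
∂A     = {red,blue}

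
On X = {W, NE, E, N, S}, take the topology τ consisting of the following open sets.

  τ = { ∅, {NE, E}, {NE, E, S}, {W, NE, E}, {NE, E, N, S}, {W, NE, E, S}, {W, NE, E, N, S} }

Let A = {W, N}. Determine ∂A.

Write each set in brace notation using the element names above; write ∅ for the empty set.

interior: largest open inside A is ∅ (from ∅)
cl via duality: int({NE, E, S}) = {NE, E, S}, so X∖{NE, E, S} = {W, N}
cl∖int = {W, N}

{W, N}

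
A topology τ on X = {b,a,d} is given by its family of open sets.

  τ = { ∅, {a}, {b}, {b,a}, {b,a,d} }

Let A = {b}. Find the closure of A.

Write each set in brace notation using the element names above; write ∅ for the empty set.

{b,d}

closure: X∖int(X∖A) = X∖{a} = {b,d}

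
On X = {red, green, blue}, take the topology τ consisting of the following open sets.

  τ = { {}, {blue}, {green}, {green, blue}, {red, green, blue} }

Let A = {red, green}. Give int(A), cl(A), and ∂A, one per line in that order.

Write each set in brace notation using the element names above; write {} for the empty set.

int(A) = {green}
cl(A)  = {red, green}
∂A     = {red}

opens ⊆ A: {}, {green}; union → int = {green}
complement {blue}; its interior {blue}; cl(A) = X∖{blue} = {red, green}
boundary = {red, green} ∖ {green} = {red}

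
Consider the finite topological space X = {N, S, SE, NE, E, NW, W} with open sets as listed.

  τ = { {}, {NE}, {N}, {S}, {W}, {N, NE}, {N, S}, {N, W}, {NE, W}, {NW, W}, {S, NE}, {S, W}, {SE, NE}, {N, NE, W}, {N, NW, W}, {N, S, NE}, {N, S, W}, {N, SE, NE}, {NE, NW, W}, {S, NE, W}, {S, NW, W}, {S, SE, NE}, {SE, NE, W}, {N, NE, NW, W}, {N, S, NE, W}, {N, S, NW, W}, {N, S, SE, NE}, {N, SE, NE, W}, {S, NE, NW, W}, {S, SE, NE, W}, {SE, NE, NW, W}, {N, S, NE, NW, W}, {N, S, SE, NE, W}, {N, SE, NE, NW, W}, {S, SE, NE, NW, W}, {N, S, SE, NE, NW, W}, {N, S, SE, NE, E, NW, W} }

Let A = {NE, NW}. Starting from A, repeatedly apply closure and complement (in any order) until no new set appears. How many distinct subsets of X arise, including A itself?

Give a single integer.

10

X∖A={N, S, SE, E, W}, int(X∖A)={N, S, W}, hence cl(A)={SE, NE, E, NW}
Orbit (k=closure, c=complement):
  1. A     = {NE, NW}
  2. kA    = {SE, NE, E, NW}
  3. cA    = {N, S, SE, E, W}
  4. ckA   = {N, S, W}
  5. kcA   = {N, S, SE, E, NW, W}
  6. kckA  = {N, S, E, NW, W}
  7. ckcA  = {NE}
  8. ckckA = {SE, NE}
  9. kckcA = {SE, NE, E}
  10. ckckcA = {N, S, NW, W}
(closed under both — stop)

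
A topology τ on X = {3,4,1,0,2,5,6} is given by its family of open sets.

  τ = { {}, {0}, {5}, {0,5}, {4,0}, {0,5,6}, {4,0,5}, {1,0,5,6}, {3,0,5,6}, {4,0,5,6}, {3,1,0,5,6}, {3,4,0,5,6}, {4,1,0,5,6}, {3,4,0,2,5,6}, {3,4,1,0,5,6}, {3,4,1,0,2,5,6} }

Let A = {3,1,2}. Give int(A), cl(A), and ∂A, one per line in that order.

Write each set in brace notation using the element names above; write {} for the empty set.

opens ⊆ A: {}; union → int = {}
complement {4,0,5,6}; its interior {4,0,5,6}; cl(A) = X∖{4,0,5,6} = {3,1,2}
boundary = {3,1,2} ∖ {} = {3,1,2}

int(A) = {}
cl(A)  = {3,1,2}
∂A     = {3,1,2}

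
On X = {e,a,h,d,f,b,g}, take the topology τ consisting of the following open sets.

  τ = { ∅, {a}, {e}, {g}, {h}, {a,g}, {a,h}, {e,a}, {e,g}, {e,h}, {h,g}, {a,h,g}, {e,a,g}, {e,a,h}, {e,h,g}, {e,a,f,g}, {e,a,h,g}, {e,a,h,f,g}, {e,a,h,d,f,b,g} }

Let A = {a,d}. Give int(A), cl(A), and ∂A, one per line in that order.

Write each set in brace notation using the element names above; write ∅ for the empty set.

int(A) = {a}
cl(A)  = {a,d,f,b}
∂A     = {d,f,b}

U open, U⊆A: ∅, {a}. int(A) = ⋃ = {a}
X∖A={e,h,f,b,g}, int(X∖A)={e,h,g}, hence cl(A)={a,d,f,b}
∂A: remove int from cl → {d,f,b}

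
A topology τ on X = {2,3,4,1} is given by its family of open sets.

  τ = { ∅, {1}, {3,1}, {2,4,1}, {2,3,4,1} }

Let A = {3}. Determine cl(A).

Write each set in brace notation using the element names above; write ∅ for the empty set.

{3}

X∖A={2,4,1}, int(X∖A)={2,4,1}, hence cl(A)={3}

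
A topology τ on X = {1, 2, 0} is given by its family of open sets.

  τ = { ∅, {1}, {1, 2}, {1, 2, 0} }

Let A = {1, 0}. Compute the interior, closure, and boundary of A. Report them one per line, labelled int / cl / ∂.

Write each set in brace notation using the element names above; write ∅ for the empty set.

int(A) = {1}
cl(A)  = {1, 2, 0}
∂A     = {2, 0}

interior: largest open inside A is {1} (from ∅, {1})
cl via duality: int({2}) = ∅, so X∖∅ = {1, 2, 0}
cl∖int = {2, 0}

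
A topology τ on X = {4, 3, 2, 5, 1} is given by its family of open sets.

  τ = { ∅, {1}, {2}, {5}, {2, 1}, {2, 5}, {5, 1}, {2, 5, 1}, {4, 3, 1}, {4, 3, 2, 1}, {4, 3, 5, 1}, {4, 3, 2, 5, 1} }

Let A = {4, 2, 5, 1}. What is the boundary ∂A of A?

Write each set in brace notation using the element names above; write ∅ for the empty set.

{4, 3}

opens ⊆ A: ∅, {2}, {5}, {1}, {2, 1}, {5, 1}, {2, 5}, {2, 5, 1}; union → int = {2, 5, 1}
complement {3}; its interior ∅; cl(A) = X∖∅ = {4, 3, 2, 5, 1}
boundary = {4, 3, 2, 5, 1} ∖ {2, 5, 1} = {4, 3}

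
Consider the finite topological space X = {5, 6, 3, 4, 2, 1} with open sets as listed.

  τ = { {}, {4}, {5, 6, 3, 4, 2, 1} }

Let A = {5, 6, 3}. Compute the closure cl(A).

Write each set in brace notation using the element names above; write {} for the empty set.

{5, 6, 3, 2, 1}

X∖A={4, 2, 1}, int(X∖A)={4}, hence cl(A)={5, 6, 3, 2, 1}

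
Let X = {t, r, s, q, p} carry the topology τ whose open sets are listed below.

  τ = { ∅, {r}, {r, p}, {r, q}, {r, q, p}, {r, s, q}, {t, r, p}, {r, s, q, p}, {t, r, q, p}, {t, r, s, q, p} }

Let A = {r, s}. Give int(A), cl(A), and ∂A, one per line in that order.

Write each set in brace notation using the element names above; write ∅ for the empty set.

open subsets of A: ∅, {r}; so int(A) = {r}
closure: X∖int(X∖A) = X∖∅ = {t, r, s, q, p}
∂A = {t, r, s, q, p} minus {r} = {t, s, q, p}

int(A) = {r}
cl(A)  = {t, r, s, q, p}
∂A     = {t, s, q, p}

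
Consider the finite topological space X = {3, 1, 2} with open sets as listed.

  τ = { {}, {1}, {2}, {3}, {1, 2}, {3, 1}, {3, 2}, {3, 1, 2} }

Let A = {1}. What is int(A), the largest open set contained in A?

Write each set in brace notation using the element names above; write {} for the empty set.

{1}

opens ⊆ A: {}, {1}; union → int = {1}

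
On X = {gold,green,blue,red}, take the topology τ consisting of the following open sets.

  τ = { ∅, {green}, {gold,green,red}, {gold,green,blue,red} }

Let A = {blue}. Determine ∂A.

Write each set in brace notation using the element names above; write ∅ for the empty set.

interior: largest open inside A is ∅ (from ∅)
cl via duality: int({gold,green,red}) = {gold,green,red}, so X∖{gold,green,red} = {blue}
cl∖int = {blue}

{blue}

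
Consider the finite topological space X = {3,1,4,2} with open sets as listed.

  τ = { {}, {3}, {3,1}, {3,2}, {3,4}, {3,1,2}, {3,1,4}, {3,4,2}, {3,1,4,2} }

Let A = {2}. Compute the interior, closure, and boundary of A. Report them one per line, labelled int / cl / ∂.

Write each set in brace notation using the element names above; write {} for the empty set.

opens ⊆ A: {}; union → int = {}
complement {3,1,4}; its interior {3,1,4}; cl(A) = X∖{3,1,4} = {2}
boundary = {2} ∖ {} = {2}

int(A) = {}
cl(A)  = {2}
∂A     = {2}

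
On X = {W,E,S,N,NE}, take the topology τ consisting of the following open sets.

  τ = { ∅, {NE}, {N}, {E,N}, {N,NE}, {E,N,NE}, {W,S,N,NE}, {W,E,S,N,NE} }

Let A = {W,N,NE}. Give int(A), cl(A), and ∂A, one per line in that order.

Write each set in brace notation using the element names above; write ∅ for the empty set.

int(A) = {N,NE}
cl(A)  = {W,E,S,N,NE}
∂A     = {W,E,S}

opens ⊆ A: ∅, {N}, {NE}, {N,NE}; union → int = {N,NE}
complement {E,S}; its interior ∅; cl(A) = X∖∅ = {W,E,S,N,NE}
boundary = {W,E,S,N,NE} ∖ {N,NE} = {W,E,S}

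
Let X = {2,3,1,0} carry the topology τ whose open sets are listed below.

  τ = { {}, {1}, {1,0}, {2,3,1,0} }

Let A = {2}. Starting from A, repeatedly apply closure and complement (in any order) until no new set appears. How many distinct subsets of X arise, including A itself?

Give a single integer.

cl via duality: int({3,1,0}) = {1,0}, so X∖{1,0} = {2,3}
Write k for closure, c for complement:
  1. A     = {2}
  2. kA    = {2,3}
  3. cA    = {3,1,0}
  4. ckA   = {1,0}
  5. kcA   = {2,3,1,0}
  6. ckcA  = {}
applying k or c yields no new set

6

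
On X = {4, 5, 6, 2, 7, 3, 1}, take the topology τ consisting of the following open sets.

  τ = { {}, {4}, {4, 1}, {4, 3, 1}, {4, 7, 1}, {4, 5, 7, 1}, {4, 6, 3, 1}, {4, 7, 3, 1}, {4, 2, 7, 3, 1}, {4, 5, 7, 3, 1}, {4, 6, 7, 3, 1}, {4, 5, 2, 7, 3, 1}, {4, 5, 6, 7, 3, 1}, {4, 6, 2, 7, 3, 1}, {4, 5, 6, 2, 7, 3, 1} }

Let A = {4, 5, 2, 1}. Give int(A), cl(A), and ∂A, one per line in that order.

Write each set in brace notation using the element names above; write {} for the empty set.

int(A) = {4, 1}
cl(A)  = {4, 5, 6, 2, 7, 3, 1}
∂A     = {5, 6, 2, 7, 3}

open subsets of A: {}, {4}, {4, 1}; so int(A) = {4, 1}
closure: X∖int(X∖A) = X∖{} = {4, 5, 6, 2, 7, 3, 1}
∂A = {4, 5, 6, 2, 7, 3, 1} minus {4, 1} = {5, 6, 2, 7, 3}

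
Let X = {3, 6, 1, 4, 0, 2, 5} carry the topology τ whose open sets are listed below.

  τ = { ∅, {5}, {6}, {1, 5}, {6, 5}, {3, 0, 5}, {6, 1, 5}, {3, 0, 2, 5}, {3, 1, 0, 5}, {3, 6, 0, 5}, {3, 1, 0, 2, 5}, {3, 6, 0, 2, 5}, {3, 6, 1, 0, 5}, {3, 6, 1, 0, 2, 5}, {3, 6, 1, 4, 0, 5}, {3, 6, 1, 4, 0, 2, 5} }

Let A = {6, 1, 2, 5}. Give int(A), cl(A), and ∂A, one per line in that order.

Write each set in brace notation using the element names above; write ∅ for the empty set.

open subsets of A: ∅, {6}, {5}, {1, 5}, {6, 5}, {6, 1, 5}; so int(A) = {6, 1, 5}
closure: X∖int(X∖A) = X∖∅ = {3, 6, 1, 4, 0, 2, 5}
∂A = {3, 6, 1, 4, 0, 2, 5} minus {6, 1, 5} = {3, 4, 0, 2}

int(A) = {6, 1, 5}
cl(A)  = {3, 6, 1, 4, 0, 2, 5}
∂A     = {3, 4, 0, 2}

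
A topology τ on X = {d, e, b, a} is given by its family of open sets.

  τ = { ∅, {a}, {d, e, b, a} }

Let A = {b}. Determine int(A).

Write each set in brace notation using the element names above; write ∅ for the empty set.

∅

interior: largest open inside A is ∅ (from ∅)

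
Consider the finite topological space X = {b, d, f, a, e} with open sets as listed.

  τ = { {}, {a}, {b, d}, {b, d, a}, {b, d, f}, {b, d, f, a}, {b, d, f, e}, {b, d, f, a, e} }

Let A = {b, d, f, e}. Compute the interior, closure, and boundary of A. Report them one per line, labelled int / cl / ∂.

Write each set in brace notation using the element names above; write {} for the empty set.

open subsets of A: {}, {b, d}, {b, d, f}, {b, d, f, e}; so int(A) = {b, d, f, e}
closure: X∖int(X∖A) = X∖{a} = {b, d, f, e}
∂A = {b, d, f, e} minus {b, d, f, e} = {}

int(A) = {b, d, f, e}
cl(A)  = {b, d, f, e}
∂A     = {}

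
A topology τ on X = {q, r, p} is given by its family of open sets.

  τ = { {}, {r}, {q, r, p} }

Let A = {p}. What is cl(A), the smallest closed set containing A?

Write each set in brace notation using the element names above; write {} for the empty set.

{q, p}

cl via duality: int({q, r}) = {r}, so X∖{r} = {q, p}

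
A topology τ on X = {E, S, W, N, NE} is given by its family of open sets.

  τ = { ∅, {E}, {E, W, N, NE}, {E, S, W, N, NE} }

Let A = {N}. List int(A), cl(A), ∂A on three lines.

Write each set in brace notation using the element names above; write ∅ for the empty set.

U open, U⊆A: ∅. int(A) = ⋃ = ∅
X∖A={E, S, W, NE}, int(X∖A)={E}, hence cl(A)={S, W, N, NE}
∂A: remove int from cl → {S, W, N, NE}

int(A) = ∅
cl(A)  = {S, W, N, NE}
∂A     = {S, W, N, NE}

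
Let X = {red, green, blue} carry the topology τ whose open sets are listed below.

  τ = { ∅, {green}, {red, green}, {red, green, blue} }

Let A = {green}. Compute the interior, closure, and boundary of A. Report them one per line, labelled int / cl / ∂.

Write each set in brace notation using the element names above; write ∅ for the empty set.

open subsets of A: ∅, {green}; so int(A) = {green}
closure: X∖int(X∖A) = X∖∅ = {red, green, blue}
∂A = {red, green, blue} minus {green} = {red, blue}

int(A) = {green}
cl(A)  = {red, green, blue}
∂A     = {red, blue}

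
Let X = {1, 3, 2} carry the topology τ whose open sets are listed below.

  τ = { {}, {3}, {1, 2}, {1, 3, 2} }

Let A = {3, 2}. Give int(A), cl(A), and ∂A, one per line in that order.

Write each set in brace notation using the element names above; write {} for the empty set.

interior: largest open inside A is {3} (from {}, {3})
cl via duality: int({1}) = {}, so X∖{} = {1, 3, 2}
cl∖int = {1, 2}

int(A) = {3}
cl(A)  = {1, 3, 2}
∂A     = {1, 2}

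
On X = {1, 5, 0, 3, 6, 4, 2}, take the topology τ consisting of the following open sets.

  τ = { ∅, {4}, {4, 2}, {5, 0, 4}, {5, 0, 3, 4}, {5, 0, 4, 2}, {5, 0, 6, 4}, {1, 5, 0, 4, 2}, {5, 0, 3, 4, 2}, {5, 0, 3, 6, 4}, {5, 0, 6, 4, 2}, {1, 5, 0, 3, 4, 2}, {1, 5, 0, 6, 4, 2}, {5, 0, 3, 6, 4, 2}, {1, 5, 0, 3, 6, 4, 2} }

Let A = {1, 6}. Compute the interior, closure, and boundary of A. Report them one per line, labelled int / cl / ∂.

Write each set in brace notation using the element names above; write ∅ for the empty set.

interior: largest open inside A is ∅ (from ∅)
cl via duality: int({5, 0, 3, 4, 2}) = {5, 0, 3, 4, 2}, so X∖{5, 0, 3, 4, 2} = {1, 6}
cl∖int = {1, 6}

int(A) = ∅
cl(A)  = {1, 6}
∂A     = {1, 6}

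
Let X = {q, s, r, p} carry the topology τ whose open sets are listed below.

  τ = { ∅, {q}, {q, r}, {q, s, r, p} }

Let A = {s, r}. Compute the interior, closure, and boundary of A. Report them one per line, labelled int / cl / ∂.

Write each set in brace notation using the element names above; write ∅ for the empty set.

int(A) = ∅
cl(A)  = {s, r, p}
∂A     = {s, r, p}

interior: largest open inside A is ∅ (from ∅)
cl via duality: int({q, p}) = {q}, so X∖{q} = {s, r, p}
cl∖int = {s, r, p}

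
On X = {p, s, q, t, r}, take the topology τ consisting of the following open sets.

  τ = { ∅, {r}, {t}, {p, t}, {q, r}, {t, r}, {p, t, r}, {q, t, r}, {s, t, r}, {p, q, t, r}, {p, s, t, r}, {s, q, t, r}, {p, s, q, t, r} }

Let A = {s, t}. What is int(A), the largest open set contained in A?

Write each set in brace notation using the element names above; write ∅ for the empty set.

opens ⊆ A: ∅, {t}; union → int = {t}

{t}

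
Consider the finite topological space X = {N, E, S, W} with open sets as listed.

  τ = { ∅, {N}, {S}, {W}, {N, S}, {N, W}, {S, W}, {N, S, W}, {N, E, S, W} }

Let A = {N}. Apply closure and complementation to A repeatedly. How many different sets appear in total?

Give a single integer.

complement {E, S, W}; its interior {S, W}; cl(A) = X∖{S, W} = {N, E}
With k = closure, c = complement:
  1. A     = {N}
  2. kA    = {N, E}
  3. cA    = {E, S, W}
  4. ckA   = {S, W}
k, c of each give nothing new

4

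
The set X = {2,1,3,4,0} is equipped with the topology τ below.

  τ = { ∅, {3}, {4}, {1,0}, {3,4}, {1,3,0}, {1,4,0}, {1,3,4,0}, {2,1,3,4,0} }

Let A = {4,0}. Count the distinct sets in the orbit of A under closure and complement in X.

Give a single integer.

10

X∖A={2,1,3}, int(X∖A)={3}, hence cl(A)={2,1,4,0}
Orbit (k=closure, c=complement):
  1. A     = {4,0}
  2. kA    = {2,1,4,0}
  3. cA    = {2,1,3}
  4. ckA   = {3}
  5. kcA   = {2,1,3,0}
  6. kckA  = {2,3}
  7. ckcA  = {4}
  8. ckckA = {1,4,0}
  9. kckcA = {2,4}
  10. ckckcA = {1,3,0}
(closed under both — stop)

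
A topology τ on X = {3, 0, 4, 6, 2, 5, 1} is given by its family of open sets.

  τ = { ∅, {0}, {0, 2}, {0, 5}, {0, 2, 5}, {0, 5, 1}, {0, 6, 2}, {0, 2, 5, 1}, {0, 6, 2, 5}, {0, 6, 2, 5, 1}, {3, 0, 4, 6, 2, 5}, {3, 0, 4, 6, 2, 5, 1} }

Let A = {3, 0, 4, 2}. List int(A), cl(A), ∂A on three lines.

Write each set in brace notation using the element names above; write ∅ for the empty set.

U open, U⊆A: ∅, {0}, {0, 2}. int(A) = ⋃ = {0, 2}
X∖A={6, 5, 1}, int(X∖A)=∅, hence cl(A)={3, 0, 4, 6, 2, 5, 1}
∂A: remove int from cl → {3, 4, 6, 5, 1}

int(A) = {0, 2}
cl(A)  = {3, 0, 4, 6, 2, 5, 1}
∂A     = {3, 4, 6, 5, 1}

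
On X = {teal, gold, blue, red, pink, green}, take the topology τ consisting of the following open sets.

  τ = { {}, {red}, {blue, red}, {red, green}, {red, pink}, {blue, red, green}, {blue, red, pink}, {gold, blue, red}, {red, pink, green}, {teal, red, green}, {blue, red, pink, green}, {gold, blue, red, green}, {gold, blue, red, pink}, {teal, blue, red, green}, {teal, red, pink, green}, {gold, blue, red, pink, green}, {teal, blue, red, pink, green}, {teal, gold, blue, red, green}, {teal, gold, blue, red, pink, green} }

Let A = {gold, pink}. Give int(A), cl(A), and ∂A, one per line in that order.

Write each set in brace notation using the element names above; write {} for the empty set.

int(A) = {}
cl(A)  = {gold, pink}
∂A     = {gold, pink}

open subsets of A: {}; so int(A) = {}
closure: X∖int(X∖A) = X∖{teal, blue, red, green} = {gold, pink}
∂A = {gold, pink} minus {} = {gold, pink}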